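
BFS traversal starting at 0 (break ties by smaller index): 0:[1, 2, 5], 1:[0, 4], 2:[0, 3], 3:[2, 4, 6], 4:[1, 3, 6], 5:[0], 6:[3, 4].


BFS queue: start with [0]
Visit order: [0, 1, 2, 5, 4, 3, 6]


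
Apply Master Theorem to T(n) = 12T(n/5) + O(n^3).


a=12, b=5, c=3. log_5(12)=1.544 < c=3. Case 3: O(n^c) = O(n^3)
Complexity: O(n^3)


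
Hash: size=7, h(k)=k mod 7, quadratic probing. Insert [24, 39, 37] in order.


Insertions: 24->slot 3; 39->slot 4; 37->slot 2
Table: [None, None, 37, 24, 39, None, None]


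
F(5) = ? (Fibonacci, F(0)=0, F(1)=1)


F(n)=F(n-1)+F(n-2)
...F(3)=2, F(4)=3, F(5)=5


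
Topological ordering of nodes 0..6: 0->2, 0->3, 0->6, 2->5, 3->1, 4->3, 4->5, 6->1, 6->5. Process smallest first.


Kahn's algorithm, process smallest node first
Order: [0, 2, 4, 3, 6, 1, 5]


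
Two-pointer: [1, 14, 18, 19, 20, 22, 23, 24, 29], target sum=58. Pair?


Two pointers: lo=0, hi=8
No pair sums to 58


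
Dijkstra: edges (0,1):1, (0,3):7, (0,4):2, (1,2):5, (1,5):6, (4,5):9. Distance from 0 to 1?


Dijkstra from 0:
Distances: {0: 0, 1: 1, 2: 6, 3: 7, 4: 2, 5: 7}
Shortest distance to 1 = 1, path = [0, 1]


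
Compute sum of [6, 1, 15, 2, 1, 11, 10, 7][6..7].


Prefix sums: [0, 6, 7, 22, 24, 25, 36, 46, 53]
Sum[6..7] = prefix[8] - prefix[6] = 53 - 36 = 17


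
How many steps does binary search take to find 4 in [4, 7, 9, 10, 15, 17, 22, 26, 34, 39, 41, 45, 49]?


Search for 4:
[0,12] mid=6 arr[6]=22
[0,5] mid=2 arr[2]=9
[0,1] mid=0 arr[0]=4
Total: 3 comparisons


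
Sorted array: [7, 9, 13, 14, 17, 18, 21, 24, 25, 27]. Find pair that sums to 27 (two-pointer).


Two pointers: lo=0, hi=9
Found pair: (9, 18) summing to 27


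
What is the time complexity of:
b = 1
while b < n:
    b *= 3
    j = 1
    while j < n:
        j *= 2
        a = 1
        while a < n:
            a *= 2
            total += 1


Per nesting level: O(log n) * O(log n) * O(log n) = O((log n)^3)
Complexity: O((log n)^3)


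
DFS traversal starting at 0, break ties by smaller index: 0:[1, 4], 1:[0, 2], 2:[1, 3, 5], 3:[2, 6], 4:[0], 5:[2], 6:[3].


DFS stack-based: start with [0]
Visit order: [0, 1, 2, 3, 6, 5, 4]


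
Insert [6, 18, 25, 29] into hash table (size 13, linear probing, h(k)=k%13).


Insertions: 6->slot 6; 18->slot 5; 25->slot 12; 29->slot 3
Table: [None, None, None, 29, None, 18, 6, None, None, None, None, None, 25]


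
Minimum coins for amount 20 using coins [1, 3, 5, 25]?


dp[0]=0; dp[i]=1+min(dp[i-c] for c in coins)
...dp[15]=3, dp[16]=4, dp[17]=5, dp[18]=4, dp[19]=5, dp[20]=4
Minimum coins for 20 = 4


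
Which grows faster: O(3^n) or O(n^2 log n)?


n^2 log n grows slower than exponential (base 3)
O(n^2 log n) is asymptotically smaller; O(3^n) grows faster


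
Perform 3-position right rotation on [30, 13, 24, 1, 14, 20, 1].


Right rotate by 3: [14, 20, 1, 30, 13, 24, 1]


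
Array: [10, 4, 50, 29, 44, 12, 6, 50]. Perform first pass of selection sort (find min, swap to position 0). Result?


After one pass: [4, 10, 50, 29, 44, 12, 6, 50]


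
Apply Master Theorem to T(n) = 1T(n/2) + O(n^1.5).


a=1, b=2, c=1.5. log_2(1)=0 < c=1.5. Case 3: O(n^c) = O(n^1.500)
Complexity: O(n^1.500)


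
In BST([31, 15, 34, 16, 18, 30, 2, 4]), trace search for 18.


BST root = 31
Search for 18: compare at each node
Path: [31, 15, 16, 18]


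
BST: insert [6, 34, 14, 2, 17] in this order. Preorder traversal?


Root = 6; build tree by BST insertion.
Preorder traversal: [6, 2, 34, 14, 17]


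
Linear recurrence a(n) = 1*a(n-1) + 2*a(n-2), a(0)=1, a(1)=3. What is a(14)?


Build bottom-up:
...a(12)=5461, a(13)=10923, a(14)=1*10923+2*5461=21845


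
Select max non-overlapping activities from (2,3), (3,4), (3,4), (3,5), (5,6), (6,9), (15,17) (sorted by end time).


Greedy: pick earliest-ending, then skip overlaps.
Selected (5 activities): [(2, 3), (3, 4), (5, 6), (6, 9), (15, 17)]


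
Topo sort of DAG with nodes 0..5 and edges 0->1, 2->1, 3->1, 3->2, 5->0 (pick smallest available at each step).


Kahn's algorithm, process smallest node first
Order: [3, 2, 4, 5, 0, 1]


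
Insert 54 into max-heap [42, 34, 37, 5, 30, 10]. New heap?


Append 54: [42, 34, 37, 5, 30, 10, 54]
Bubble up: swap idx 6(54) with idx 2(37); swap idx 2(54) with idx 0(42)
Result: [54, 34, 42, 5, 30, 10, 37]


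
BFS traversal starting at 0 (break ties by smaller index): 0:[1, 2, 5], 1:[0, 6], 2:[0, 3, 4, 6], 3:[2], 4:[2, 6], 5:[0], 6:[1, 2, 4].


BFS queue: start with [0]
Visit order: [0, 1, 2, 5, 6, 3, 4]


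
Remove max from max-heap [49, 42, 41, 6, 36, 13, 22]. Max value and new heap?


Max = 49
Replace root with last, heapify down
Resulting heap: [42, 36, 41, 6, 22, 13]


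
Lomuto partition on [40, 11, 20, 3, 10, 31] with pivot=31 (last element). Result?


Elements <= 31 go left of pivot.
Result: [11, 20, 3, 10, 31, 40], pivot at index 4


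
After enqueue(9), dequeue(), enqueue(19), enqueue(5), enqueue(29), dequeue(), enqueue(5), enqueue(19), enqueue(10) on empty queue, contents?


enqueue(9) -> [9]
dequeue() returns 9 -> []
enqueue(19) -> [19]
enqueue(5) -> [19, 5]
enqueue(29) -> [19, 5, 29]
dequeue() returns 19 -> [5, 29]
enqueue(5) -> [5, 29, 5]
enqueue(19) -> [5, 29, 5, 19]
enqueue(10) -> [5, 29, 5, 19, 10]
Final queue (front to back): [5, 29, 5, 19, 10]


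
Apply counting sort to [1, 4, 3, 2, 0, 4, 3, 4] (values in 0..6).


Count array: [1, 1, 1, 2, 3, 0, 0]
Reconstruct: [0, 1, 2, 3, 3, 4, 4, 4]


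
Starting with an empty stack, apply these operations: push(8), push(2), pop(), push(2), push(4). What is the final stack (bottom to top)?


push(8) -> [8]
push(2) -> [8, 2]
pop() returns 2 -> [8]
push(2) -> [8, 2]
push(4) -> [8, 2, 4]
Final stack (bottom to top): [8, 2, 4]


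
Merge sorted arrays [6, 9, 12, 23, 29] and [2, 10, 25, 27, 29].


Compare heads, take smaller each step.
Merged: [2, 6, 9, 10, 12, 23, 25, 27, 29, 29]


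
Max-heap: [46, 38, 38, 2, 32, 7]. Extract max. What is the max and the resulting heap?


Max = 46
Replace root with last, heapify down
Resulting heap: [38, 32, 38, 2, 7]


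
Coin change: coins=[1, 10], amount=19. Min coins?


dp[0]=0; dp[i]=1+min(dp[i-c] for c in coins)
...dp[14]=5, dp[15]=6, dp[16]=7, dp[17]=8, dp[18]=9, dp[19]=10
Minimum coins for 19 = 10


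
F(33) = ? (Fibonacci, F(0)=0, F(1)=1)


F(n)=F(n-1)+F(n-2)
...F(31)=1346269, F(32)=2178309, F(33)=3524578


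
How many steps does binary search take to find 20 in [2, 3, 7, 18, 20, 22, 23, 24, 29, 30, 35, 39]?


Search for 20:
[0,11] mid=5 arr[5]=22
[0,4] mid=2 arr[2]=7
[3,4] mid=3 arr[3]=18
[4,4] mid=4 arr[4]=20
Total: 4 comparisons


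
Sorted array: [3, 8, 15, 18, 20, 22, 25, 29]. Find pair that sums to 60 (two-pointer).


Two pointers: lo=0, hi=7
No pair sums to 60


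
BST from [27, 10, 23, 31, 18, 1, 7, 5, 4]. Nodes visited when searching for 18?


BST root = 27
Search for 18: compare at each node
Path: [27, 10, 23, 18]


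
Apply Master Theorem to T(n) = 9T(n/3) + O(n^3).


a=9, b=3, c=3. log_3(9)=2 < c=3. Case 3: O(n^c) = O(n^3)
Complexity: O(n^3)


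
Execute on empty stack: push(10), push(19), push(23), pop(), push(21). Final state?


push(10) -> [10]
push(19) -> [10, 19]
push(23) -> [10, 19, 23]
pop() returns 23 -> [10, 19]
push(21) -> [10, 19, 21]
Final stack (bottom to top): [10, 19, 21]


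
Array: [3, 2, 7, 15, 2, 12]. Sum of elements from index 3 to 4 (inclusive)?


Prefix sums: [0, 3, 5, 12, 27, 29, 41]
Sum[3..4] = prefix[5] - prefix[3] = 29 - 12 = 17


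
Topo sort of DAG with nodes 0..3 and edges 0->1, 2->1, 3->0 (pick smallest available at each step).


Kahn's algorithm, process smallest node first
Order: [2, 3, 0, 1]


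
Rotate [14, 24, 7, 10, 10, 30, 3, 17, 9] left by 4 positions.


Left rotate by 4: [10, 30, 3, 17, 9, 14, 24, 7, 10]


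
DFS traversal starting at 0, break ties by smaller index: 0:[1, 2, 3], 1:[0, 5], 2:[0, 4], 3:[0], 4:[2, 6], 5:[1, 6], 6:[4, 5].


DFS stack-based: start with [0]
Visit order: [0, 1, 5, 6, 4, 2, 3]


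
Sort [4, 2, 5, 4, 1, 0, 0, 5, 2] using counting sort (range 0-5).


Count array: [2, 1, 2, 0, 2, 2]
Reconstruct: [0, 0, 1, 2, 2, 4, 4, 5, 5]


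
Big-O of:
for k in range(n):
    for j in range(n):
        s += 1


Per nesting level: O(n) * O(n) = O(n^2)
Complexity: O(n^2)


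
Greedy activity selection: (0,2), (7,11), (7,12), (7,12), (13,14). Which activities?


Greedy: pick earliest-ending, then skip overlaps.
Selected (3 activities): [(0, 2), (7, 11), (13, 14)]


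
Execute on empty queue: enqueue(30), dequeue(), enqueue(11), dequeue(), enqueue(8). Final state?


enqueue(30) -> [30]
dequeue() returns 30 -> []
enqueue(11) -> [11]
dequeue() returns 11 -> []
enqueue(8) -> [8]
Final queue (front to back): [8]


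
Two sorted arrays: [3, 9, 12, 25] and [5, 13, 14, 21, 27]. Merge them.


Compare heads, take smaller each step.
Merged: [3, 5, 9, 12, 13, 14, 21, 25, 27]


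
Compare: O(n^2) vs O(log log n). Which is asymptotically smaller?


double-logarithmic grows slower than quadratic
O(log log n) is asymptotically smaller; O(n^2) grows faster


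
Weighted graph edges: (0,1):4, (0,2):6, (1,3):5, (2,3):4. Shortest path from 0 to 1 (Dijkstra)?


Dijkstra from 0:
Distances: {0: 0, 1: 4, 2: 6, 3: 9}
Shortest distance to 1 = 4, path = [0, 1]


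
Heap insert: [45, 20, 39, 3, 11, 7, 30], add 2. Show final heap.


Append 2: [45, 20, 39, 3, 11, 7, 30, 2]
Bubble up: no swaps needed
Result: [45, 20, 39, 3, 11, 7, 30, 2]


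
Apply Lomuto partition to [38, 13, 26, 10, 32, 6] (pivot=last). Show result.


Elements <= 6 go left of pivot.
Result: [6, 13, 26, 10, 32, 38], pivot at index 0


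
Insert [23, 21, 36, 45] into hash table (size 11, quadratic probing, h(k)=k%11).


Insertions: 23->slot 1; 21->slot 10; 36->slot 3; 45->slot 2
Table: [None, 23, 45, 36, None, None, None, None, None, None, 21]


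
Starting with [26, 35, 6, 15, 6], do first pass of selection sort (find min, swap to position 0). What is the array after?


After one pass: [6, 35, 26, 15, 6]


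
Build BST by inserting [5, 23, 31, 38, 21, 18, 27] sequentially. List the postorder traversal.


Root = 5; build tree by BST insertion.
Postorder traversal: [18, 21, 27, 38, 31, 23, 5]


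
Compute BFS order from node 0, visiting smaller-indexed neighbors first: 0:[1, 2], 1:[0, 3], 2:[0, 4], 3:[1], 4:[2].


BFS queue: start with [0]
Visit order: [0, 1, 2, 3, 4]


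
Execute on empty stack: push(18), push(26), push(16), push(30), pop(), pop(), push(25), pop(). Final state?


push(18) -> [18]
push(26) -> [18, 26]
push(16) -> [18, 26, 16]
push(30) -> [18, 26, 16, 30]
pop() returns 30 -> [18, 26, 16]
pop() returns 16 -> [18, 26]
push(25) -> [18, 26, 25]
pop() returns 25 -> [18, 26]
Final stack (bottom to top): [18, 26]


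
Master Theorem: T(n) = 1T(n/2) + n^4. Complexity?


a=1, b=2, c=4. log_2(1)=0 < c=4. Case 3: O(n^c) = O(n^4)
Complexity: O(n^4)


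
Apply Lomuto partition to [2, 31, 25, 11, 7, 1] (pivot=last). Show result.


Elements <= 1 go left of pivot.
Result: [1, 31, 25, 11, 7, 2], pivot at index 0


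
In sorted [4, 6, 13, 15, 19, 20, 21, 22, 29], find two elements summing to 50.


Two pointers: lo=0, hi=8
Found pair: (21, 29) summing to 50


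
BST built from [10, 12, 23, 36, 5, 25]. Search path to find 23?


BST root = 10
Search for 23: compare at each node
Path: [10, 12, 23]


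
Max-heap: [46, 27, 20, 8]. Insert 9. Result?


Append 9: [46, 27, 20, 8, 9]
Bubble up: no swaps needed
Result: [46, 27, 20, 8, 9]


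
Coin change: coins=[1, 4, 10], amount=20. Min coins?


dp[0]=0; dp[i]=1+min(dp[i-c] for c in coins)
...dp[15]=3, dp[16]=4, dp[17]=5, dp[18]=3, dp[19]=4, dp[20]=2
Minimum coins for 20 = 2


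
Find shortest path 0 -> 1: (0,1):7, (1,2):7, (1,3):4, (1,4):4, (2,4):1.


Dijkstra from 0:
Distances: {0: 0, 1: 7, 2: 12, 3: 11, 4: 11}
Shortest distance to 1 = 7, path = [0, 1]


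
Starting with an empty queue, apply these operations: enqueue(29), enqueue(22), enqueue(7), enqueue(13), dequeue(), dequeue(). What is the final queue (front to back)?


enqueue(29) -> [29]
enqueue(22) -> [29, 22]
enqueue(7) -> [29, 22, 7]
enqueue(13) -> [29, 22, 7, 13]
dequeue() returns 29 -> [22, 7, 13]
dequeue() returns 22 -> [7, 13]
Final queue (front to back): [7, 13]


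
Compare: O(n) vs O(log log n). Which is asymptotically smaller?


double-logarithmic grows slower than linear
O(log log n) is asymptotically smaller; O(n) grows faster


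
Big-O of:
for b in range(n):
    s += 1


Per nesting level: O(n) = O(n)
Complexity: O(n)


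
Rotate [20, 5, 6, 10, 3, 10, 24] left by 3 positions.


Left rotate by 3: [10, 3, 10, 24, 20, 5, 6]


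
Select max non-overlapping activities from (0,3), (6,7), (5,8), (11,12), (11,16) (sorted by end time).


Greedy: pick earliest-ending, then skip overlaps.
Selected (3 activities): [(0, 3), (6, 7), (11, 12)]


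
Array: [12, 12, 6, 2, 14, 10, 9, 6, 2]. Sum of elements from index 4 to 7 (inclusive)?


Prefix sums: [0, 12, 24, 30, 32, 46, 56, 65, 71, 73]
Sum[4..7] = prefix[8] - prefix[4] = 71 - 32 = 39


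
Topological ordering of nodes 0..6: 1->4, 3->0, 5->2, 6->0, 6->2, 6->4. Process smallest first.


Kahn's algorithm, process smallest node first
Order: [1, 3, 5, 6, 0, 2, 4]


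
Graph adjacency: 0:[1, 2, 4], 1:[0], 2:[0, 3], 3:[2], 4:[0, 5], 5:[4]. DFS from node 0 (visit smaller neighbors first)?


DFS stack-based: start with [0]
Visit order: [0, 1, 2, 3, 4, 5]


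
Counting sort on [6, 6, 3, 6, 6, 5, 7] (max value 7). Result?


Count array: [0, 0, 0, 1, 0, 1, 4, 1]
Reconstruct: [3, 5, 6, 6, 6, 6, 7]


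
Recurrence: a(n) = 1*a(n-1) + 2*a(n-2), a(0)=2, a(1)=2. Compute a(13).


Build bottom-up:
...a(11)=2730, a(12)=5462, a(13)=1*5462+2*2730=10922


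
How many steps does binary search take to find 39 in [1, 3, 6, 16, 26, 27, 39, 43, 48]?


Search for 39:
[0,8] mid=4 arr[4]=26
[5,8] mid=6 arr[6]=39
Total: 2 comparisons


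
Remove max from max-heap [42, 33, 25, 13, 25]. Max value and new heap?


Max = 42
Replace root with last, heapify down
Resulting heap: [33, 25, 25, 13]


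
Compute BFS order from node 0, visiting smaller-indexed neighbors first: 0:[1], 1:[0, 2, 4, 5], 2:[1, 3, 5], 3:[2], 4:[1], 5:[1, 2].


BFS queue: start with [0]
Visit order: [0, 1, 2, 4, 5, 3]


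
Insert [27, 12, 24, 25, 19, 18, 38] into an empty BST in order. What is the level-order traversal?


Root = 27; build tree by BST insertion.
Level-Order traversal: [27, 12, 38, 24, 19, 25, 18]


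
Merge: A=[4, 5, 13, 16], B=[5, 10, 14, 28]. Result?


Compare heads, take smaller each step.
Merged: [4, 5, 5, 10, 13, 14, 16, 28]


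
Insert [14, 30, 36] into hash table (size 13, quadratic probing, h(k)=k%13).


Insertions: 14->slot 1; 30->slot 4; 36->slot 10
Table: [None, 14, None, None, 30, None, None, None, None, None, 36, None, None]


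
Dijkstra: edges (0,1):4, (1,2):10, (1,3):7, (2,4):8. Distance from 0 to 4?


Dijkstra from 0:
Distances: {0: 0, 1: 4, 2: 14, 3: 11, 4: 22}
Shortest distance to 4 = 22, path = [0, 1, 2, 4]


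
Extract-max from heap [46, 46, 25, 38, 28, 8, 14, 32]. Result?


Max = 46
Replace root with last, heapify down
Resulting heap: [46, 38, 25, 32, 28, 8, 14]


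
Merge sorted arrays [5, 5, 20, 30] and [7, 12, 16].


Compare heads, take smaller each step.
Merged: [5, 5, 7, 12, 16, 20, 30]


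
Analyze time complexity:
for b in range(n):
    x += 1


Per nesting level: O(n) = O(n)
Complexity: O(n)


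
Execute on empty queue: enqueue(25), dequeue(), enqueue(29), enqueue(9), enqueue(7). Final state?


enqueue(25) -> [25]
dequeue() returns 25 -> []
enqueue(29) -> [29]
enqueue(9) -> [29, 9]
enqueue(7) -> [29, 9, 7]
Final queue (front to back): [29, 9, 7]


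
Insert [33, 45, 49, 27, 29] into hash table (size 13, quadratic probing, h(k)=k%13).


Insertions: 33->slot 7; 45->slot 6; 49->slot 10; 27->slot 1; 29->slot 3
Table: [None, 27, None, 29, None, None, 45, 33, None, None, 49, None, None]


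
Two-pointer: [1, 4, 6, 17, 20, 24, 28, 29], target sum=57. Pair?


Two pointers: lo=0, hi=7
Found pair: (28, 29) summing to 57


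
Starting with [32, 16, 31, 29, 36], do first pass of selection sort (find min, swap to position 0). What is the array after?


After one pass: [16, 32, 31, 29, 36]


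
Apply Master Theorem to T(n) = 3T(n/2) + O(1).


a=3, b=2, c=0. log_2(3)=1.585 > c=0. Case 1: O(n^log_b(a)) = O(n^1.585)
Complexity: O(n^1.585)


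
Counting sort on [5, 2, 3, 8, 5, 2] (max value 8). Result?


Count array: [0, 0, 2, 1, 0, 2, 0, 0, 1]
Reconstruct: [2, 2, 3, 5, 5, 8]


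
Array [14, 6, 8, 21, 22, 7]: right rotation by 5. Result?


Right rotate by 5: [6, 8, 21, 22, 7, 14]


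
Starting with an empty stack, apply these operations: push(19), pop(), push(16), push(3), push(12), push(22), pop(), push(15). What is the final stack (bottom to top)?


push(19) -> [19]
pop() returns 19 -> []
push(16) -> [16]
push(3) -> [16, 3]
push(12) -> [16, 3, 12]
push(22) -> [16, 3, 12, 22]
pop() returns 22 -> [16, 3, 12]
push(15) -> [16, 3, 12, 15]
Final stack (bottom to top): [16, 3, 12, 15]


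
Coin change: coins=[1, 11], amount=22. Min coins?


dp[0]=0; dp[i]=1+min(dp[i-c] for c in coins)
...dp[17]=7, dp[18]=8, dp[19]=9, dp[20]=10, dp[21]=11, dp[22]=2
Minimum coins for 22 = 2


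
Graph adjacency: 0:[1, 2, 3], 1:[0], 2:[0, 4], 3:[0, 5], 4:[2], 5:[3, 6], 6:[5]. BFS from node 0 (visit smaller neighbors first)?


BFS queue: start with [0]
Visit order: [0, 1, 2, 3, 4, 5, 6]


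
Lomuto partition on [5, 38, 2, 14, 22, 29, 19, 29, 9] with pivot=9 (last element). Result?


Elements <= 9 go left of pivot.
Result: [5, 2, 9, 14, 22, 29, 19, 29, 38], pivot at index 2


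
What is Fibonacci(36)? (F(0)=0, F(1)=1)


F(n)=F(n-1)+F(n-2)
...F(34)=5702887, F(35)=9227465, F(36)=14930352


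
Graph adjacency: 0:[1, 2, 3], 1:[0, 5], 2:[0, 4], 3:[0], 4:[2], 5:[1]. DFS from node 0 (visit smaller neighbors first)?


DFS stack-based: start with [0]
Visit order: [0, 1, 5, 2, 4, 3]


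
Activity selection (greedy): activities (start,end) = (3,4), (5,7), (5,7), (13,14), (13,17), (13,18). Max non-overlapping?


Greedy: pick earliest-ending, then skip overlaps.
Selected (3 activities): [(3, 4), (5, 7), (13, 14)]


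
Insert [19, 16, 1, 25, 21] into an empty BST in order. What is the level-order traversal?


Root = 19; build tree by BST insertion.
Level-Order traversal: [19, 16, 25, 1, 21]


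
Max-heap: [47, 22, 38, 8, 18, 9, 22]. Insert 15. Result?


Append 15: [47, 22, 38, 8, 18, 9, 22, 15]
Bubble up: swap idx 7(15) with idx 3(8)
Result: [47, 22, 38, 15, 18, 9, 22, 8]


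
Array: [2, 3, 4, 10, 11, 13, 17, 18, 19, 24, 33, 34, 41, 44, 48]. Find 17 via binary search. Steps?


Search for 17:
[0,14] mid=7 arr[7]=18
[0,6] mid=3 arr[3]=10
[4,6] mid=5 arr[5]=13
[6,6] mid=6 arr[6]=17
Total: 4 comparisons


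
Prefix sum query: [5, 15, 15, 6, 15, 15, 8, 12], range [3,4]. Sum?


Prefix sums: [0, 5, 20, 35, 41, 56, 71, 79, 91]
Sum[3..4] = prefix[5] - prefix[3] = 56 - 35 = 21


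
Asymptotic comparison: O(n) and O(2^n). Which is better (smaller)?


linear grows slower than exponential
O(n) is asymptotically smaller; O(2^n) grows faster


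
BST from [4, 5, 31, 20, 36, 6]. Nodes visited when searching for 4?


BST root = 4
Search for 4: compare at each node
Path: [4]


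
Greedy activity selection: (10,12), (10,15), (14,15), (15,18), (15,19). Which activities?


Greedy: pick earliest-ending, then skip overlaps.
Selected (3 activities): [(10, 12), (14, 15), (15, 18)]


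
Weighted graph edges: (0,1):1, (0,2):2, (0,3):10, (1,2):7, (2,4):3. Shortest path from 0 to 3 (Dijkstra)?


Dijkstra from 0:
Distances: {0: 0, 1: 1, 2: 2, 3: 10, 4: 5}
Shortest distance to 3 = 10, path = [0, 3]


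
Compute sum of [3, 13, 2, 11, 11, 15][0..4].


Prefix sums: [0, 3, 16, 18, 29, 40, 55]
Sum[0..4] = prefix[5] - prefix[0] = 40 - 0 = 40


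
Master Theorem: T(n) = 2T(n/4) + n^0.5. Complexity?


a=2, b=4, c=0.5. log_4(2)=0.5 = c=0.5. Case 2: O(n^c log n) = O(sqrt(n) log n)
Complexity: O(sqrt(n) log n)


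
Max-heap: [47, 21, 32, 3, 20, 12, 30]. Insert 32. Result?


Append 32: [47, 21, 32, 3, 20, 12, 30, 32]
Bubble up: swap idx 7(32) with idx 3(3); swap idx 3(32) with idx 1(21)
Result: [47, 32, 32, 21, 20, 12, 30, 3]


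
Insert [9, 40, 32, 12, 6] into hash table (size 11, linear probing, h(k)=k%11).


Insertions: 9->slot 9; 40->slot 7; 32->slot 10; 12->slot 1; 6->slot 6
Table: [None, 12, None, None, None, None, 6, 40, None, 9, 32]


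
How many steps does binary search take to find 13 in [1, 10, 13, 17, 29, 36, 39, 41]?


Search for 13:
[0,7] mid=3 arr[3]=17
[0,2] mid=1 arr[1]=10
[2,2] mid=2 arr[2]=13
Total: 3 comparisons


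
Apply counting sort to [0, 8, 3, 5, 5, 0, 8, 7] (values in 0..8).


Count array: [2, 0, 0, 1, 0, 2, 0, 1, 2]
Reconstruct: [0, 0, 3, 5, 5, 7, 8, 8]


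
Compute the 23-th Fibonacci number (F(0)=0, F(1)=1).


F(n)=F(n-1)+F(n-2)
...F(21)=10946, F(22)=17711, F(23)=28657


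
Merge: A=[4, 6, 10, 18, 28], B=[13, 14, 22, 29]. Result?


Compare heads, take smaller each step.
Merged: [4, 6, 10, 13, 14, 18, 22, 28, 29]


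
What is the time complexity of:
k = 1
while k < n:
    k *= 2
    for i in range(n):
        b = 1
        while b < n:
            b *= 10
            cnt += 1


Per nesting level: O(log n) * O(n) * O(log n) = O(n (log n)^2)
Complexity: O(n (log n)^2)


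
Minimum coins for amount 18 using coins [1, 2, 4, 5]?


dp[0]=0; dp[i]=1+min(dp[i-c] for c in coins)
...dp[13]=3, dp[14]=3, dp[15]=3, dp[16]=4, dp[17]=4, dp[18]=4
Minimum coins for 18 = 4


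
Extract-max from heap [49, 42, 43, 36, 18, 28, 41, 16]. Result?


Max = 49
Replace root with last, heapify down
Resulting heap: [43, 42, 41, 36, 18, 28, 16]


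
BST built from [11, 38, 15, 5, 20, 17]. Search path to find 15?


BST root = 11
Search for 15: compare at each node
Path: [11, 38, 15]


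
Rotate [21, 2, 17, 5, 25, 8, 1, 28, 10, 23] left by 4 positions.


Left rotate by 4: [25, 8, 1, 28, 10, 23, 21, 2, 17, 5]


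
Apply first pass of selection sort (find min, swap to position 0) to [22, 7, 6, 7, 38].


After one pass: [6, 7, 22, 7, 38]


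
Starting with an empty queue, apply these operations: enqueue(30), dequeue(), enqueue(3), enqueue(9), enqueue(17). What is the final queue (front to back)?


enqueue(30) -> [30]
dequeue() returns 30 -> []
enqueue(3) -> [3]
enqueue(9) -> [3, 9]
enqueue(17) -> [3, 9, 17]
Final queue (front to back): [3, 9, 17]


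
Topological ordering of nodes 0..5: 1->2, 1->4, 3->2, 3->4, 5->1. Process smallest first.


Kahn's algorithm, process smallest node first
Order: [0, 3, 5, 1, 2, 4]


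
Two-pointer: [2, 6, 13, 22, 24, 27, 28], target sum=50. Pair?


Two pointers: lo=0, hi=6
Found pair: (22, 28) summing to 50


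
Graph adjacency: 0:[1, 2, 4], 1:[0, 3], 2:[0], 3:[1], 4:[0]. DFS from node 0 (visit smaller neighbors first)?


DFS stack-based: start with [0]
Visit order: [0, 1, 3, 2, 4]


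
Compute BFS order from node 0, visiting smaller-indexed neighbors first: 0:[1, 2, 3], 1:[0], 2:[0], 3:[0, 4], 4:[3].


BFS queue: start with [0]
Visit order: [0, 1, 2, 3, 4]


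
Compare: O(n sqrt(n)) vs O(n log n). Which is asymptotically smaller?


linearithmic grows slower than n^1.5
O(n log n) is asymptotically smaller; O(n sqrt(n)) grows faster


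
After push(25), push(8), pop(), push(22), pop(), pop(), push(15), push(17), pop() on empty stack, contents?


push(25) -> [25]
push(8) -> [25, 8]
pop() returns 8 -> [25]
push(22) -> [25, 22]
pop() returns 22 -> [25]
pop() returns 25 -> []
push(15) -> [15]
push(17) -> [15, 17]
pop() returns 17 -> [15]
Final stack (bottom to top): [15]


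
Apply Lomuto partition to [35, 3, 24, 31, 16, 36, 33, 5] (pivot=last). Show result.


Elements <= 5 go left of pivot.
Result: [3, 5, 24, 31, 16, 36, 33, 35], pivot at index 1


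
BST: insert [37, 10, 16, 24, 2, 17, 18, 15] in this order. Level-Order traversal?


Root = 37; build tree by BST insertion.
Level-Order traversal: [37, 10, 2, 16, 15, 24, 17, 18]


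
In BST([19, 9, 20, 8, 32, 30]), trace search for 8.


BST root = 19
Search for 8: compare at each node
Path: [19, 9, 8]


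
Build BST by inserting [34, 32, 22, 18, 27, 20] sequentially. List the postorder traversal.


Root = 34; build tree by BST insertion.
Postorder traversal: [20, 18, 27, 22, 32, 34]


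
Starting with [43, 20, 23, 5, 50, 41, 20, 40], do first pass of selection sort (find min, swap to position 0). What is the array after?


After one pass: [5, 20, 23, 43, 50, 41, 20, 40]


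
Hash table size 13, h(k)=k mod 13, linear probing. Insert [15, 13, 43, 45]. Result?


Insertions: 15->slot 2; 13->slot 0; 43->slot 4; 45->slot 6
Table: [13, None, 15, None, 43, None, 45, None, None, None, None, None, None]


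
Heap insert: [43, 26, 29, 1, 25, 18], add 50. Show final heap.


Append 50: [43, 26, 29, 1, 25, 18, 50]
Bubble up: swap idx 6(50) with idx 2(29); swap idx 2(50) with idx 0(43)
Result: [50, 26, 43, 1, 25, 18, 29]


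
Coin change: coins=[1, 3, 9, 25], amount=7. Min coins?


dp[0]=0; dp[i]=1+min(dp[i-c] for c in coins)
...dp[2]=2, dp[3]=1, dp[4]=2, dp[5]=3, dp[6]=2, dp[7]=3
Minimum coins for 7 = 3


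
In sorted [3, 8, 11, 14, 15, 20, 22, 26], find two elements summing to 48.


Two pointers: lo=0, hi=7
Found pair: (22, 26) summing to 48


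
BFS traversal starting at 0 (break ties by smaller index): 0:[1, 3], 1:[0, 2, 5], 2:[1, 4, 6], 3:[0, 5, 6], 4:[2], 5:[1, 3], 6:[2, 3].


BFS queue: start with [0]
Visit order: [0, 1, 3, 2, 5, 6, 4]


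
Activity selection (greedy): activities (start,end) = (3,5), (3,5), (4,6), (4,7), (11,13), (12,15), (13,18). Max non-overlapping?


Greedy: pick earliest-ending, then skip overlaps.
Selected (3 activities): [(3, 5), (11, 13), (13, 18)]


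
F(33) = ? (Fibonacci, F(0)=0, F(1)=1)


F(n)=F(n-1)+F(n-2)
...F(31)=1346269, F(32)=2178309, F(33)=3524578


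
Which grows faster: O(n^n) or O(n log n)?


linearithmic grows slower than n^n
O(n log n) is asymptotically smaller; O(n^n) grows faster


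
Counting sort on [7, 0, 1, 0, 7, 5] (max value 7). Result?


Count array: [2, 1, 0, 0, 0, 1, 0, 2]
Reconstruct: [0, 0, 1, 5, 7, 7]


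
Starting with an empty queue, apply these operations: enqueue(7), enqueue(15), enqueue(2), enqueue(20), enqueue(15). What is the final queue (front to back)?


enqueue(7) -> [7]
enqueue(15) -> [7, 15]
enqueue(2) -> [7, 15, 2]
enqueue(20) -> [7, 15, 2, 20]
enqueue(15) -> [7, 15, 2, 20, 15]
Final queue (front to back): [7, 15, 2, 20, 15]


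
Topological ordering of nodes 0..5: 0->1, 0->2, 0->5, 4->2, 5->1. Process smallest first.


Kahn's algorithm, process smallest node first
Order: [0, 3, 4, 2, 5, 1]


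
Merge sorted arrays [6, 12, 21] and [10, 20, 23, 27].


Compare heads, take smaller each step.
Merged: [6, 10, 12, 20, 21, 23, 27]


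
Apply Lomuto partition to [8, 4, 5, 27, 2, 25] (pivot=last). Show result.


Elements <= 25 go left of pivot.
Result: [8, 4, 5, 2, 25, 27], pivot at index 4


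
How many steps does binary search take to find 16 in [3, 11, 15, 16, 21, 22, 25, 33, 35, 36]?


Search for 16:
[0,9] mid=4 arr[4]=21
[0,3] mid=1 arr[1]=11
[2,3] mid=2 arr[2]=15
[3,3] mid=3 arr[3]=16
Total: 4 comparisons


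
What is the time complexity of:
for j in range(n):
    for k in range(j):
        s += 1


Per nesting level: O(n) * O(n) [triangular over j] = O(n^2)
Complexity: O(n^2)


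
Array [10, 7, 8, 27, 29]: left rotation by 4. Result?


Left rotate by 4: [29, 10, 7, 8, 27]


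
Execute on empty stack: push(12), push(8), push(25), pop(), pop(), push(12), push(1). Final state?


push(12) -> [12]
push(8) -> [12, 8]
push(25) -> [12, 8, 25]
pop() returns 25 -> [12, 8]
pop() returns 8 -> [12]
push(12) -> [12, 12]
push(1) -> [12, 12, 1]
Final stack (bottom to top): [12, 12, 1]


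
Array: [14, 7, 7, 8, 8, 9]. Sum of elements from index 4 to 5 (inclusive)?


Prefix sums: [0, 14, 21, 28, 36, 44, 53]
Sum[4..5] = prefix[6] - prefix[4] = 53 - 36 = 17


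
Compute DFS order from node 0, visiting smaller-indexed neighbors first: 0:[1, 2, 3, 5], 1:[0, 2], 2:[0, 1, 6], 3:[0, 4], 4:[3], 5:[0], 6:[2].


DFS stack-based: start with [0]
Visit order: [0, 1, 2, 6, 3, 4, 5]


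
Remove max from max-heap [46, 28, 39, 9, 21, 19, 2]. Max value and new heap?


Max = 46
Replace root with last, heapify down
Resulting heap: [39, 28, 19, 9, 21, 2]


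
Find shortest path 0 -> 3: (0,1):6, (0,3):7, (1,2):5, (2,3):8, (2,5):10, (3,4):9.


Dijkstra from 0:
Distances: {0: 0, 1: 6, 2: 11, 3: 7, 4: 16, 5: 21}
Shortest distance to 3 = 7, path = [0, 3]


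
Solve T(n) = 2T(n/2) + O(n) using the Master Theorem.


a=2, b=2, c=1. log_2(2)=1 = c=1. Case 2: O(n^c log n) = O(n log n)
Complexity: O(n log n)


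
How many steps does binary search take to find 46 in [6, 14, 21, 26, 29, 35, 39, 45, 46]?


Search for 46:
[0,8] mid=4 arr[4]=29
[5,8] mid=6 arr[6]=39
[7,8] mid=7 arr[7]=45
[8,8] mid=8 arr[8]=46
Total: 4 comparisons


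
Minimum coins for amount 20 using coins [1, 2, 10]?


dp[0]=0; dp[i]=1+min(dp[i-c] for c in coins)
...dp[15]=4, dp[16]=4, dp[17]=5, dp[18]=5, dp[19]=6, dp[20]=2
Minimum coins for 20 = 2


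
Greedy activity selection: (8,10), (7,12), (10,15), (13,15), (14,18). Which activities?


Greedy: pick earliest-ending, then skip overlaps.
Selected (2 activities): [(8, 10), (10, 15)]


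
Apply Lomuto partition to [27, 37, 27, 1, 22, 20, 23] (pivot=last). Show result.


Elements <= 23 go left of pivot.
Result: [1, 22, 20, 23, 37, 27, 27], pivot at index 3


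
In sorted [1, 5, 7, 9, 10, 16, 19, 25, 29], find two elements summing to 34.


Two pointers: lo=0, hi=8
Found pair: (5, 29) summing to 34


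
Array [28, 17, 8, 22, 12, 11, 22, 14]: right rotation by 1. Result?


Right rotate by 1: [14, 28, 17, 8, 22, 12, 11, 22]


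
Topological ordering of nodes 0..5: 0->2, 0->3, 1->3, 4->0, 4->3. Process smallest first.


Kahn's algorithm, process smallest node first
Order: [1, 4, 0, 2, 3, 5]


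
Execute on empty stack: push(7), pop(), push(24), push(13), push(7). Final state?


push(7) -> [7]
pop() returns 7 -> []
push(24) -> [24]
push(13) -> [24, 13]
push(7) -> [24, 13, 7]
Final stack (bottom to top): [24, 13, 7]


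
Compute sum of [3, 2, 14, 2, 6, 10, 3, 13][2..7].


Prefix sums: [0, 3, 5, 19, 21, 27, 37, 40, 53]
Sum[2..7] = prefix[8] - prefix[2] = 53 - 5 = 48


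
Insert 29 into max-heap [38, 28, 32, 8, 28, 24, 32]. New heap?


Append 29: [38, 28, 32, 8, 28, 24, 32, 29]
Bubble up: swap idx 7(29) with idx 3(8); swap idx 3(29) with idx 1(28)
Result: [38, 29, 32, 28, 28, 24, 32, 8]


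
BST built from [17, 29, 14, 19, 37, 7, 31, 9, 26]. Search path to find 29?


BST root = 17
Search for 29: compare at each node
Path: [17, 29]


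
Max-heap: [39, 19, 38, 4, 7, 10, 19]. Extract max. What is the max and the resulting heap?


Max = 39
Replace root with last, heapify down
Resulting heap: [38, 19, 19, 4, 7, 10]


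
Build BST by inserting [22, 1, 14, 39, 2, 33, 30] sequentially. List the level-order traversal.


Root = 22; build tree by BST insertion.
Level-Order traversal: [22, 1, 39, 14, 33, 2, 30]


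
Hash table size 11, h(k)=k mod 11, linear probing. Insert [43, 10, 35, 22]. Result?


Insertions: 43->slot 10; 10->slot 0; 35->slot 2; 22->slot 1
Table: [10, 22, 35, None, None, None, None, None, None, None, 43]


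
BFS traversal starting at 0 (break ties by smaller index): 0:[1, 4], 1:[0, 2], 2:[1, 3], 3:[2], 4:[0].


BFS queue: start with [0]
Visit order: [0, 1, 4, 2, 3]


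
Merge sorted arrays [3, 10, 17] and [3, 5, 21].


Compare heads, take smaller each step.
Merged: [3, 3, 5, 10, 17, 21]


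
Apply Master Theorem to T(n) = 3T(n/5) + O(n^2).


a=3, b=5, c=2. log_5(3)=0.683 < c=2. Case 3: O(n^c) = O(n^2)
Complexity: O(n^2)


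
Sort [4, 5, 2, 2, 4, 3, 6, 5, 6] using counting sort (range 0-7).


Count array: [0, 0, 2, 1, 2, 2, 2, 0]
Reconstruct: [2, 2, 3, 4, 4, 5, 5, 6, 6]


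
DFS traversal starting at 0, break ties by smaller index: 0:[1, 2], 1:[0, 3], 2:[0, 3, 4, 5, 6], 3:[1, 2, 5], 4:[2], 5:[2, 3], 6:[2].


DFS stack-based: start with [0]
Visit order: [0, 1, 3, 2, 4, 5, 6]


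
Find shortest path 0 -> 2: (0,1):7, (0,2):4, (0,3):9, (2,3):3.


Dijkstra from 0:
Distances: {0: 0, 1: 7, 2: 4, 3: 7}
Shortest distance to 2 = 4, path = [0, 2]


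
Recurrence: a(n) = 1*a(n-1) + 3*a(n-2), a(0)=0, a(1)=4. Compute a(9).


Build bottom-up:
...a(7)=388, a(8)=868, a(9)=1*868+3*388=2032


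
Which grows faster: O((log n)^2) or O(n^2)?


polylogarithmic grows slower than quadratic
O((log n)^2) is asymptotically smaller; O(n^2) grows faster


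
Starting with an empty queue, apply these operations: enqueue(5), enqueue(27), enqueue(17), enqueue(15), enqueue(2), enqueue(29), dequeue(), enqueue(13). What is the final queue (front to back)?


enqueue(5) -> [5]
enqueue(27) -> [5, 27]
enqueue(17) -> [5, 27, 17]
enqueue(15) -> [5, 27, 17, 15]
enqueue(2) -> [5, 27, 17, 15, 2]
enqueue(29) -> [5, 27, 17, 15, 2, 29]
dequeue() returns 5 -> [27, 17, 15, 2, 29]
enqueue(13) -> [27, 17, 15, 2, 29, 13]
Final queue (front to back): [27, 17, 15, 2, 29, 13]


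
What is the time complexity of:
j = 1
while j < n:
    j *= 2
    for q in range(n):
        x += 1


Per nesting level: O(log n) * O(n) = O(n log n)
Complexity: O(n log n)


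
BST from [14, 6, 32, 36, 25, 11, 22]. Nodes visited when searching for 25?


BST root = 14
Search for 25: compare at each node
Path: [14, 32, 25]


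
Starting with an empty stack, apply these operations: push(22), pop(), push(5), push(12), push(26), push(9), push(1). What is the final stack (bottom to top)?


push(22) -> [22]
pop() returns 22 -> []
push(5) -> [5]
push(12) -> [5, 12]
push(26) -> [5, 12, 26]
push(9) -> [5, 12, 26, 9]
push(1) -> [5, 12, 26, 9, 1]
Final stack (bottom to top): [5, 12, 26, 9, 1]


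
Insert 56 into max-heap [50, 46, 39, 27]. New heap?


Append 56: [50, 46, 39, 27, 56]
Bubble up: swap idx 4(56) with idx 1(46); swap idx 1(56) with idx 0(50)
Result: [56, 50, 39, 27, 46]


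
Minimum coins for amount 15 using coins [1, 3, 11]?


dp[0]=0; dp[i]=1+min(dp[i-c] for c in coins)
...dp[10]=4, dp[11]=1, dp[12]=2, dp[13]=3, dp[14]=2, dp[15]=3
Minimum coins for 15 = 3


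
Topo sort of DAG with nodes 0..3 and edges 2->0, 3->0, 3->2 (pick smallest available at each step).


Kahn's algorithm, process smallest node first
Order: [1, 3, 2, 0]


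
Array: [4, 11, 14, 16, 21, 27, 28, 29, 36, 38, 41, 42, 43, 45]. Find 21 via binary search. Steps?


Search for 21:
[0,13] mid=6 arr[6]=28
[0,5] mid=2 arr[2]=14
[3,5] mid=4 arr[4]=21
Total: 3 comparisons


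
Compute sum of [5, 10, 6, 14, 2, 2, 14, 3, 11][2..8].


Prefix sums: [0, 5, 15, 21, 35, 37, 39, 53, 56, 67]
Sum[2..8] = prefix[9] - prefix[2] = 67 - 15 = 52


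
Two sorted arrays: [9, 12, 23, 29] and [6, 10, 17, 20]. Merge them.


Compare heads, take smaller each step.
Merged: [6, 9, 10, 12, 17, 20, 23, 29]


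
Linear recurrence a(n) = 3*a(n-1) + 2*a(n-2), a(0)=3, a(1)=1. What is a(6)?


Build bottom-up:
...a(4)=105, a(5)=373, a(6)=3*373+2*105=1329


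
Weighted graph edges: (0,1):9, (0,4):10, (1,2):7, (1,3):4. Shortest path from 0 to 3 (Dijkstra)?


Dijkstra from 0:
Distances: {0: 0, 1: 9, 2: 16, 3: 13, 4: 10}
Shortest distance to 3 = 13, path = [0, 1, 3]


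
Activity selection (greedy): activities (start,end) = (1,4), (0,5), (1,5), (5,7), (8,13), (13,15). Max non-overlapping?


Greedy: pick earliest-ending, then skip overlaps.
Selected (4 activities): [(1, 4), (5, 7), (8, 13), (13, 15)]


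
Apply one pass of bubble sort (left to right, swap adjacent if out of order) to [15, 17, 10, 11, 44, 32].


After one pass: [15, 10, 11, 17, 32, 44]


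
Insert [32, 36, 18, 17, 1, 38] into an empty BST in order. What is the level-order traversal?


Root = 32; build tree by BST insertion.
Level-Order traversal: [32, 18, 36, 17, 38, 1]


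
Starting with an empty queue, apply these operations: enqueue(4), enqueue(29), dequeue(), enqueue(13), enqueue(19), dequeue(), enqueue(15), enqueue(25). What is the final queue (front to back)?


enqueue(4) -> [4]
enqueue(29) -> [4, 29]
dequeue() returns 4 -> [29]
enqueue(13) -> [29, 13]
enqueue(19) -> [29, 13, 19]
dequeue() returns 29 -> [13, 19]
enqueue(15) -> [13, 19, 15]
enqueue(25) -> [13, 19, 15, 25]
Final queue (front to back): [13, 19, 15, 25]


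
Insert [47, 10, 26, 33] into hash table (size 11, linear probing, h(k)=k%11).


Insertions: 47->slot 3; 10->slot 10; 26->slot 4; 33->slot 0
Table: [33, None, None, 47, 26, None, None, None, None, None, 10]


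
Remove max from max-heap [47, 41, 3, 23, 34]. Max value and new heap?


Max = 47
Replace root with last, heapify down
Resulting heap: [41, 34, 3, 23]


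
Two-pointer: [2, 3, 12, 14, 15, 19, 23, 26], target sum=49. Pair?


Two pointers: lo=0, hi=7
Found pair: (23, 26) summing to 49


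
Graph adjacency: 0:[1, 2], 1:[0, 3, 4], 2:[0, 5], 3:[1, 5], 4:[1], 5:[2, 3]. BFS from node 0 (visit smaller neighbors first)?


BFS queue: start with [0]
Visit order: [0, 1, 2, 3, 4, 5]


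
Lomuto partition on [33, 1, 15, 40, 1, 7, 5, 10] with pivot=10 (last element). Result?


Elements <= 10 go left of pivot.
Result: [1, 1, 7, 5, 10, 15, 40, 33], pivot at index 4


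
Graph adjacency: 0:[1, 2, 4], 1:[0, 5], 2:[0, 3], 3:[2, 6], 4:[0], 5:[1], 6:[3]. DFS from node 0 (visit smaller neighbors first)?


DFS stack-based: start with [0]
Visit order: [0, 1, 5, 2, 3, 6, 4]


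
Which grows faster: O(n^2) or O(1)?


constant grows slower than quadratic
O(1) is asymptotically smaller; O(n^2) grows faster


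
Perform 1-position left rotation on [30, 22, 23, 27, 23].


Left rotate by 1: [22, 23, 27, 23, 30]


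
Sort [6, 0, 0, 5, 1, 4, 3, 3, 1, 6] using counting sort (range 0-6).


Count array: [2, 2, 0, 2, 1, 1, 2]
Reconstruct: [0, 0, 1, 1, 3, 3, 4, 5, 6, 6]


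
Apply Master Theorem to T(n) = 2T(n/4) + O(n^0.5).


a=2, b=4, c=0.5. log_4(2)=0.5 = c=0.5. Case 2: O(n^c log n) = O(sqrt(n) log n)
Complexity: O(sqrt(n) log n)


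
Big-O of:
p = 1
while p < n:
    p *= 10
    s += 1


Per nesting level: O(log n) = O(log n)
Complexity: O(log n)


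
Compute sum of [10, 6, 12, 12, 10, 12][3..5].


Prefix sums: [0, 10, 16, 28, 40, 50, 62]
Sum[3..5] = prefix[6] - prefix[3] = 62 - 28 = 34


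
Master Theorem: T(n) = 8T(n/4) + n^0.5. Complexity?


a=8, b=4, c=0.5. log_4(8)=1.5 > c=0.5. Case 1: O(n^log_b(a)) = O(n^1.500)
Complexity: O(n^1.500)


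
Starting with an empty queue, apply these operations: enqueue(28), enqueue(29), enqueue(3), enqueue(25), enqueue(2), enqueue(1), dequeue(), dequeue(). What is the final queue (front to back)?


enqueue(28) -> [28]
enqueue(29) -> [28, 29]
enqueue(3) -> [28, 29, 3]
enqueue(25) -> [28, 29, 3, 25]
enqueue(2) -> [28, 29, 3, 25, 2]
enqueue(1) -> [28, 29, 3, 25, 2, 1]
dequeue() returns 28 -> [29, 3, 25, 2, 1]
dequeue() returns 29 -> [3, 25, 2, 1]
Final queue (front to back): [3, 25, 2, 1]


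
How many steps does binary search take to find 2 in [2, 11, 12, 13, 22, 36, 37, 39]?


Search for 2:
[0,7] mid=3 arr[3]=13
[0,2] mid=1 arr[1]=11
[0,0] mid=0 arr[0]=2
Total: 3 comparisons
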